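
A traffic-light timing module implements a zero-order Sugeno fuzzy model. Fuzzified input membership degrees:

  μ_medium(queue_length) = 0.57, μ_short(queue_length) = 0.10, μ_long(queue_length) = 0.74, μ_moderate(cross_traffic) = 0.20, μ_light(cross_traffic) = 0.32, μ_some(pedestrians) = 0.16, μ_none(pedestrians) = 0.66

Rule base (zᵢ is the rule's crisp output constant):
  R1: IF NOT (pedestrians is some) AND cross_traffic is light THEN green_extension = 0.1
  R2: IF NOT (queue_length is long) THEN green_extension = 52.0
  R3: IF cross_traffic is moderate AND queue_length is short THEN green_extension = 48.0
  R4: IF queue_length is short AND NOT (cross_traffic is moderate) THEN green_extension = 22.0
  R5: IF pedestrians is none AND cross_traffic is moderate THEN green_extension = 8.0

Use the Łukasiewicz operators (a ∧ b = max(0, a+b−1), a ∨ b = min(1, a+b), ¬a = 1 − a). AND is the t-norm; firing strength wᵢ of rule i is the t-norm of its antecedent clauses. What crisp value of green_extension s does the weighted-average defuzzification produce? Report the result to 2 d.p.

32.23

R1 (z=0.1): ¬some=1−0.16=0.84, light=0.32; AND[max(0, a+b−1)] → w = 0.16
R2 (z=52.0): ¬long=1−0.74=0.26 → w = 0.26
R3 (z=48.0): moderate=0.20, short=0.10; AND[max(0, a+b−1)] → w = 0.00
R4 (z=22.0): short=0.10, ¬moderate=1−0.20=0.80; AND[max(0, a+b−1)] → w = 0.00
R5 (z=8.0): none=0.66, moderate=0.20; AND[max(0, a+b−1)] → w = 0.00
Weighted average = (0.16·0.1 + 0.26·52.0 + 0.00·48.0 + 0.00·22.0 + 0.00·8.0) / (0.16 + 0.26 + 0.00 + 0.00 + 0.00)
  = 13.5360 / 0.4200 = 32.23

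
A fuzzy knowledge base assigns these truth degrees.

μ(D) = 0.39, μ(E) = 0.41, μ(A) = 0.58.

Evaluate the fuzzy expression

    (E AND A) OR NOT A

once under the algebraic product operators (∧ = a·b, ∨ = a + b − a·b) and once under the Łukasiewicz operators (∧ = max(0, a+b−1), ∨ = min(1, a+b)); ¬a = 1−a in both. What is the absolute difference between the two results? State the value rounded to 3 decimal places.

0.138

Under algebraic product:
  E AND A = a·b on (0.4100, 0.5800) = 0.2378
  NOT A = 1 − 0.5800 = 0.4200
  (E AND A) OR NOT A = a + b − a·b on (0.2378, 0.4200) = 0.5579
  → value = 0.5579
Under Łukasiewicz:
  E AND A = max(0, a+b−1) on (0.41, 0.58) = 0.00
  NOT A = 1 − 0.58 = 0.42
  (E AND A) OR NOT A = min(1, a+b) on (0.00, 0.42) = 0.42
  → value = 0.4200
|0.5579 − 0.4200| = 0.138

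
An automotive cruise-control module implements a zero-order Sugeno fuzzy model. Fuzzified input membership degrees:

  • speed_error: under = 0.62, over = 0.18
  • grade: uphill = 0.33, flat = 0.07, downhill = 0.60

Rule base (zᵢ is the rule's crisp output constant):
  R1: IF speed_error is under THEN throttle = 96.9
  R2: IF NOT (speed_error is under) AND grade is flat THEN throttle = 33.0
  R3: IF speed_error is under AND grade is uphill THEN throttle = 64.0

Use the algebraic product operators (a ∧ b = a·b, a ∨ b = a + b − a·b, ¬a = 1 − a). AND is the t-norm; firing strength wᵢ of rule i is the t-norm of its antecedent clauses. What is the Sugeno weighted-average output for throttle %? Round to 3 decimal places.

R1 (z=96.9): under=0.62 → w = 0.6200
R2 (z=33.0): ¬under=1−0.62=0.38, flat=0.07; AND[a·b] → w = 0.0266
R3 (z=64.0): under=0.62, uphill=0.33; AND[a·b] → w = 0.2046
Weighted average = (0.6200·96.9 + 0.0266·33.0 + 0.2046·64.0) / (0.6200 + 0.0266 + 0.2046)
  = 74.0502 / 0.8512 = 86.995

86.995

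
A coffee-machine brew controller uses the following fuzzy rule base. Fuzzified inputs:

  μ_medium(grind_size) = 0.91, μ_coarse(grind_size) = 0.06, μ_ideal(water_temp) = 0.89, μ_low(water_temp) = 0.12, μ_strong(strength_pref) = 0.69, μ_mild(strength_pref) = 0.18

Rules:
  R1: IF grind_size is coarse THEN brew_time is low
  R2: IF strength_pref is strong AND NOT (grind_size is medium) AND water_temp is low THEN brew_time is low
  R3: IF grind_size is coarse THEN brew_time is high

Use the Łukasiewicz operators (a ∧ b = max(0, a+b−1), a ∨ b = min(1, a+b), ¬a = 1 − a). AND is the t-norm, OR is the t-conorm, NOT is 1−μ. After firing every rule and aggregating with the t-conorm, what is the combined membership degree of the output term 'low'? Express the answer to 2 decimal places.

R1: coarse=0.06 → w = 0.06
R2: strong=0.69, ¬medium=1−0.91=0.09, low=0.12; AND[max(0, a+b−1)] → w = 0.00
R3: coarse=0.06 → w = 0.06
Rules with consequent 'low': {R1, R2} → strengths 0.06, 0.00
Aggregate via t-conorm [min(1, a+b)]: 0.06

0.06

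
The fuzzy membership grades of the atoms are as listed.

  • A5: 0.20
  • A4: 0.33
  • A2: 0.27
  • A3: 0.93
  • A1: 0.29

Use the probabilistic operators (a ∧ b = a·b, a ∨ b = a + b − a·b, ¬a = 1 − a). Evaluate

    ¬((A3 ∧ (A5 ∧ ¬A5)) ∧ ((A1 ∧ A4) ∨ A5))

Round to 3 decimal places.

¬A5 = 1 − 0.2000 = 0.8000
A5 ∧ ¬A5 = a·b on (0.2000, 0.8000) = 0.1600
A3 ∧ (A5 ∧ ¬A5) = a·b on (0.9300, 0.1600) = 0.1488
A1 ∧ A4 = a·b on (0.2900, 0.3300) = 0.0957
(A1 ∧ A4) ∨ A5 = a + b − a·b on (0.0957, 0.2000) = 0.2766
(A3 ∧ (A5 ∧ ¬A5)) ∧ ((A1 ∧ A4) ∨ A5) = a·b on (0.1488, 0.2766) = 0.0412
¬((A3 ∧ (A5 ∧ ¬A5)) ∧ ((A1 ∧ A4) ∨ A5)) = 1 − 0.0412 = 0.9588

0.959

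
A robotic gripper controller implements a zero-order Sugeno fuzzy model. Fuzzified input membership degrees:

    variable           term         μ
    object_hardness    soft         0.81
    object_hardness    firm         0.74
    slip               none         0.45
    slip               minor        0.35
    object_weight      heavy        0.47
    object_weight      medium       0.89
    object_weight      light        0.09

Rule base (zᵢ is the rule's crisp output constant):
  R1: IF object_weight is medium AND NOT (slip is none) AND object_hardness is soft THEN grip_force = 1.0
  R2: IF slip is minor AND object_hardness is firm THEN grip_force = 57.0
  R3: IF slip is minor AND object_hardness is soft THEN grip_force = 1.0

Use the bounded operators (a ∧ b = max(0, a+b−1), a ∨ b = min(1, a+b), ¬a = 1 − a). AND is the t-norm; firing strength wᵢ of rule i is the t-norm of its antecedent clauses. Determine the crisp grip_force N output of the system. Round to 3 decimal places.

11.080

R1 (z=1.0): medium=0.89, ¬none=1−0.45=0.55, soft=0.81; AND[max(0, a+b−1)] → w = 0.25
R2 (z=57.0): minor=0.35, firm=0.74; AND[max(0, a+b−1)] → w = 0.09
R3 (z=1.0): minor=0.35, soft=0.81; AND[max(0, a+b−1)] → w = 0.16
Weighted average = (0.25·1.0 + 0.09·57.0 + 0.16·1.0) / (0.25 + 0.09 + 0.16)
  = 5.5400 / 0.5000 = 11.080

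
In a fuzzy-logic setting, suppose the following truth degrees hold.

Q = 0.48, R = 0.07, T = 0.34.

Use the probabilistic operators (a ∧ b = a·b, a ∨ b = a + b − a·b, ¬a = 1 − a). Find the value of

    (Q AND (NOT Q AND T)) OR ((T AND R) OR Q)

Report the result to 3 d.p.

NOT Q = 1 − 0.4800 = 0.5200
NOT Q AND T = a·b on (0.5200, 0.3400) = 0.1768
Q AND (NOT Q AND T) = a·b on (0.4800, 0.1768) = 0.0849
T AND R = a·b on (0.3400, 0.0700) = 0.0238
(T AND R) OR Q = a + b − a·b on (0.0238, 0.4800) = 0.4924
(Q AND (NOT Q AND T)) OR ((T AND R) OR Q) = a + b − a·b on (0.0849, 0.4924) = 0.5355

0.535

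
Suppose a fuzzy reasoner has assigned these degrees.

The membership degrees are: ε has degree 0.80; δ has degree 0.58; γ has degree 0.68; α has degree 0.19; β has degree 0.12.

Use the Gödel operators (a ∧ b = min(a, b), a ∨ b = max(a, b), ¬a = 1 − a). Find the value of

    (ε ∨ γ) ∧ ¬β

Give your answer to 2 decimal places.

ε ∨ γ = max(a, b) on (0.80, 0.68) = 0.80
¬β = 1 − 0.12 = 0.88
(ε ∨ γ) ∧ ¬β = min(a, b) on (0.80, 0.88) = 0.80

0.80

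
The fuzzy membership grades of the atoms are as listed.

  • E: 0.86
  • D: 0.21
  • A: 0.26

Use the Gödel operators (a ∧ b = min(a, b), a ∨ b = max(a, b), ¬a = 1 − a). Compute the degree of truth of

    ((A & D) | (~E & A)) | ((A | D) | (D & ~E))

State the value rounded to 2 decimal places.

A & D = min(a, b) on (0.26, 0.21) = 0.21
~E = 1 − 0.86 = 0.14
~E & A = min(a, b) on (0.14, 0.26) = 0.14
(A & D) | (~E & A) = max(a, b) on (0.21, 0.14) = 0.21
A | D = max(a, b) on (0.26, 0.21) = 0.26
~E = 1 − 0.86 = 0.14
D & ~E = min(a, b) on (0.21, 0.14) = 0.14
(A | D) | (D & ~E) = max(a, b) on (0.26, 0.14) = 0.26
((A & D) | (~E & A)) | ((A | D) | (D & ~E)) = max(a, b) on (0.21, 0.26) = 0.26

0.26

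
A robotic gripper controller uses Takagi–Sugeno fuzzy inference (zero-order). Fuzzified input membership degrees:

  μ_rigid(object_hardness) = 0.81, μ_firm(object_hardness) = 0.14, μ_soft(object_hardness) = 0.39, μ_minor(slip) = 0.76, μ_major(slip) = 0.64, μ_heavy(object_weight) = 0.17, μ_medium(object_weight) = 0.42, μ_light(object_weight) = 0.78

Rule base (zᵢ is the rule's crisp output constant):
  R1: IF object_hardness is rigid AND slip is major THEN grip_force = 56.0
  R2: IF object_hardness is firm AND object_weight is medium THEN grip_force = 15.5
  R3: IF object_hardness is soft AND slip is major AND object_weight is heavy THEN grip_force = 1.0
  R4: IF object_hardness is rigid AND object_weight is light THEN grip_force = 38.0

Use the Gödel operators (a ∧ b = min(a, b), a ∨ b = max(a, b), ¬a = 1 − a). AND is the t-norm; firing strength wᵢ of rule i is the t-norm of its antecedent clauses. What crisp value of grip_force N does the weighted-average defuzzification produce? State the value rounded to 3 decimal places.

R1 (z=56.0): rigid=0.81, major=0.64; AND[min(a, b)] → w = 0.64
R2 (z=15.5): firm=0.14, medium=0.42; AND[min(a, b)] → w = 0.14
R3 (z=1.0): soft=0.39, major=0.64, heavy=0.17; AND[min(a, b)] → w = 0.17
R4 (z=38.0): rigid=0.81, light=0.78; AND[min(a, b)] → w = 0.78
Weighted average = (0.64·56.0 + 0.14·15.5 + 0.17·1.0 + 0.78·38.0) / (0.64 + 0.14 + 0.17 + 0.78)
  = 67.8200 / 1.7300 = 39.202

39.202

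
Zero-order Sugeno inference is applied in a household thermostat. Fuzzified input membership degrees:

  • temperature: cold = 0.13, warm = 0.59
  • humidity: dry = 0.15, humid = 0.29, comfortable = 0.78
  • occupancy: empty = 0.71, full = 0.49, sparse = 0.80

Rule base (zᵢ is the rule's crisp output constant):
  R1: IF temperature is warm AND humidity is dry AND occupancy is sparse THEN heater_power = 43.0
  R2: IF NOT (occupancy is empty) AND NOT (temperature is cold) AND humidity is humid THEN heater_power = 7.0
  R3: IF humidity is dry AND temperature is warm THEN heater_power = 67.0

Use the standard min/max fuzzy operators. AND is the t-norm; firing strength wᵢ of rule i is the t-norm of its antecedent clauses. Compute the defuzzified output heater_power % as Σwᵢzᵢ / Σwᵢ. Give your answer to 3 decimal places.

31.407

R1 (z=43.0): warm=0.59, dry=0.15, sparse=0.80; AND[min(a, b)] → w = 0.15
R2 (z=7.0): ¬empty=1−0.71=0.29, ¬cold=1−0.13=0.87, humid=0.29; AND[min(a, b)] → w = 0.29
R3 (z=67.0): dry=0.15, warm=0.59; AND[min(a, b)] → w = 0.15
Weighted average = (0.15·43.0 + 0.29·7.0 + 0.15·67.0) / (0.15 + 0.29 + 0.15)
  = 18.5300 / 0.5900 = 31.407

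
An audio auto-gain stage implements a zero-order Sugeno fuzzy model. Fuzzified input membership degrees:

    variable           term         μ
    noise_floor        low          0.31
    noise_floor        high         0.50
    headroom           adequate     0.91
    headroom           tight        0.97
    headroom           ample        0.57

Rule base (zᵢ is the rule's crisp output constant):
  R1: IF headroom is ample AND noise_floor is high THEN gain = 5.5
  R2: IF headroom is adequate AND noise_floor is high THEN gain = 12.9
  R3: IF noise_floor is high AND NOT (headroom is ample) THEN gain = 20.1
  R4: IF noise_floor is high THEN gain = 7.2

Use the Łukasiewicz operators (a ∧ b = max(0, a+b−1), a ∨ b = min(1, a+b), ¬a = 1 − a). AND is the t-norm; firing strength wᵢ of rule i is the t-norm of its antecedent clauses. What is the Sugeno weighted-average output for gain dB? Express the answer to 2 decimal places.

R1 (z=5.5): ample=0.57, high=0.50; AND[max(0, a+b−1)] → w = 0.07
R2 (z=12.9): adequate=0.91, high=0.50; AND[max(0, a+b−1)] → w = 0.41
R3 (z=20.1): high=0.50, ¬ample=1−0.57=0.43; AND[max(0, a+b−1)] → w = 0.00
R4 (z=7.2): high=0.50 → w = 0.50
Weighted average = (0.07·5.5 + 0.41·12.9 + 0.00·20.1 + 0.50·7.2) / (0.07 + 0.41 + 0.00 + 0.50)
  = 9.2740 / 0.9800 = 9.46

9.46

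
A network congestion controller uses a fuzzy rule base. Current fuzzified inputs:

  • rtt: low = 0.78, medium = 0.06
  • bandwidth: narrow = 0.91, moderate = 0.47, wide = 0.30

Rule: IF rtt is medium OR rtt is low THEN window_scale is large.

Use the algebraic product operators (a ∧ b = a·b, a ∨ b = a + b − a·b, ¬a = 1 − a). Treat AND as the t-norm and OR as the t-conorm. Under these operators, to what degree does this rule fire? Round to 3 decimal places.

0.793

firing strength: medium=0.06, low=0.78; OR[a + b − a·b] → w = 0.7932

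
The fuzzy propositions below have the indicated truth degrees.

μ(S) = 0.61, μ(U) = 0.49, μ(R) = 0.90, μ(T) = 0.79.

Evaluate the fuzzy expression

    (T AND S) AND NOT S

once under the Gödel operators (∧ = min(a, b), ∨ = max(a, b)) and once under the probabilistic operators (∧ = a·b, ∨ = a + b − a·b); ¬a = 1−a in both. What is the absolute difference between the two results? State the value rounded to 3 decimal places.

0.202

Under Gödel:
  T AND S = min(a, b) on (0.79, 0.61) = 0.61
  NOT S = 1 − 0.61 = 0.39
  (T AND S) AND NOT S = min(a, b) on (0.61, 0.39) = 0.39
  → value = 0.3900
Under probabilistic:
  T AND S = a·b on (0.7900, 0.6100) = 0.4819
  NOT S = 1 − 0.6100 = 0.3900
  (T AND S) AND NOT S = a·b on (0.4819, 0.3900) = 0.1879
  → value = 0.1879
|0.3900 − 0.1879| = 0.202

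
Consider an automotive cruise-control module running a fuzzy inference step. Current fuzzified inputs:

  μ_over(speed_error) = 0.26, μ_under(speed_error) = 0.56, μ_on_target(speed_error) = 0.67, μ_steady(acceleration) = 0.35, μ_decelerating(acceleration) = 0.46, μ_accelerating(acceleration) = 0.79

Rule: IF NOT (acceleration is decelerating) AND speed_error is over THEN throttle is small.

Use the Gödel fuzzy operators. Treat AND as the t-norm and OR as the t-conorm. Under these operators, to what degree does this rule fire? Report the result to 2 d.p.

firing strength: ¬decelerating=1−0.46=0.54, over=0.26; AND[min(a, b)] → w = 0.26

0.26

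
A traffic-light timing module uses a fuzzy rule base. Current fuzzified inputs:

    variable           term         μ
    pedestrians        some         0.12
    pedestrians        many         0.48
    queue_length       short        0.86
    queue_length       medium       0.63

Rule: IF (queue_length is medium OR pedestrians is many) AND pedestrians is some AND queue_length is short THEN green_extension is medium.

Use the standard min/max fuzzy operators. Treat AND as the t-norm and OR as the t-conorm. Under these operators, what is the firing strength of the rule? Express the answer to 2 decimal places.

firing strength: (medium=0.63 OR many=0.48) = 0.63; AND[min(a, b)] with some=0.12, short=0.86 → w = 0.12

0.12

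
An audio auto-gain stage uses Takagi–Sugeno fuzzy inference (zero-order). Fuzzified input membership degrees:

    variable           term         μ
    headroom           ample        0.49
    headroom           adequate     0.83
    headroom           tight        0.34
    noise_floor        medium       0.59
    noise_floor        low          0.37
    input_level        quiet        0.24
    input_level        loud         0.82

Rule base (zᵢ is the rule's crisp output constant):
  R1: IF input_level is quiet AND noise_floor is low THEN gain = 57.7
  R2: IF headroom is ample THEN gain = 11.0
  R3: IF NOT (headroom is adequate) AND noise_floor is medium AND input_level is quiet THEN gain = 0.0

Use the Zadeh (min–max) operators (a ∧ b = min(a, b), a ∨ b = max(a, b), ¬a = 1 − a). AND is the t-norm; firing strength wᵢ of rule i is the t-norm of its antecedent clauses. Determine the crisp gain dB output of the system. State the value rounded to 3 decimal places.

R1 (z=57.7): quiet=0.24, low=0.37; AND[min(a, b)] → w = 0.24
R2 (z=11.0): ample=0.49 → w = 0.49
R3 (z=0.0): ¬adequate=1−0.83=0.17, medium=0.59, quiet=0.24; AND[min(a, b)] → w = 0.17
Weighted average = (0.24·57.7 + 0.49·11.0 + 0.17·0.0) / (0.24 + 0.49 + 0.17)
  = 19.2380 / 0.9000 = 21.376

21.376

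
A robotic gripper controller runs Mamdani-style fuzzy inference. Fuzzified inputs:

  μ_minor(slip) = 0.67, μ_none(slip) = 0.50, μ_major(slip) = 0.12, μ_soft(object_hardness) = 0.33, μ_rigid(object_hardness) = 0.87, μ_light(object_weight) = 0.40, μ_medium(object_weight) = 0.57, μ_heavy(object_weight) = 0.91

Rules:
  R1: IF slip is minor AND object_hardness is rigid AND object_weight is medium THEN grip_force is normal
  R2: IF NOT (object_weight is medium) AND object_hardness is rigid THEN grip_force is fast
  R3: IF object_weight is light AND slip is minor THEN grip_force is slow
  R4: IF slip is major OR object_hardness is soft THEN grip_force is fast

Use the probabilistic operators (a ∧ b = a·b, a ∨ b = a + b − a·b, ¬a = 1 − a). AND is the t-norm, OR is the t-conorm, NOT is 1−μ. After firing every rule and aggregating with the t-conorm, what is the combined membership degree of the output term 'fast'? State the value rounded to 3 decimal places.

0.631

R1: minor=0.67, rigid=0.87, medium=0.57; AND[a·b] → w = 0.3323
R2: ¬medium=1−0.57=0.43, rigid=0.87; AND[a·b] → w = 0.3741
R3: light=0.40, minor=0.67; AND[a·b] → w = 0.2680
R4: major=0.12, soft=0.33; OR[a + b − a·b] → w = 0.4104
Rules with consequent 'fast': {R2, R4} → strengths 0.3741, 0.4104
Aggregate via t-conorm [a + b − a·b]: 0.6310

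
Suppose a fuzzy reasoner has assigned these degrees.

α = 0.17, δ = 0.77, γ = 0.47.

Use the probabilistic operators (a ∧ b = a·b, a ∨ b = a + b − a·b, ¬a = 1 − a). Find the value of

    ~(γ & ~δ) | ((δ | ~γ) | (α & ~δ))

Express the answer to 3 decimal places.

~δ = 1 − 0.7700 = 0.2300
γ & ~δ = a·b on (0.4700, 0.2300) = 0.1081
~(γ & ~δ) = 1 − 0.1081 = 0.8919
~γ = 1 − 0.4700 = 0.5300
δ | ~γ = a + b − a·b on (0.7700, 0.5300) = 0.8919
~δ = 1 − 0.7700 = 0.2300
α & ~δ = a·b on (0.1700, 0.2300) = 0.0391
(δ | ~γ) | (α & ~δ) = a + b − a·b on (0.8919, 0.0391) = 0.8961
~(γ & ~δ) | ((δ | ~γ) | (α & ~δ)) = a + b − a·b on (0.8919, 0.8961) = 0.9888

0.989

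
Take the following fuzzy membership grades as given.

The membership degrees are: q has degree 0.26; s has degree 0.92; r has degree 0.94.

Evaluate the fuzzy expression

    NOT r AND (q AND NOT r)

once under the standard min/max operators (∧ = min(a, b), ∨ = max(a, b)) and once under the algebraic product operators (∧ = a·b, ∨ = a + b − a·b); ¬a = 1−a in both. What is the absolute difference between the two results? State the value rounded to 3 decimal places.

0.059

Under standard min/max:
  NOT r = 1 − 0.94 = 0.06
  NOT r = 1 − 0.94 = 0.06
  q AND NOT r = min(a, b) on (0.26, 0.06) = 0.06
  NOT r AND (q AND NOT r) = min(a, b) on (0.06, 0.06) = 0.06
  → value = 0.0600
Under algebraic product:
  NOT r = 1 − 0.9400 = 0.0600
  NOT r = 1 − 0.9400 = 0.0600
  q AND NOT r = a·b on (0.2600, 0.0600) = 0.0156
  NOT r AND (q AND NOT r) = a·b on (0.0600, 0.0156) = 0.0009
  → value = 0.0009
|0.0600 − 0.0009| = 0.059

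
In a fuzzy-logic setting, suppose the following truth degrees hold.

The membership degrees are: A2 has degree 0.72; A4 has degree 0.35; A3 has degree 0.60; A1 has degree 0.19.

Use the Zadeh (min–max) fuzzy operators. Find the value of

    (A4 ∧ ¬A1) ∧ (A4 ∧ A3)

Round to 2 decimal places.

0.35

¬A1 = 1 − 0.19 = 0.81
A4 ∧ ¬A1 = min(a, b) on (0.35, 0.81) = 0.35
A4 ∧ A3 = min(a, b) on (0.35, 0.60) = 0.35
(A4 ∧ ¬A1) ∧ (A4 ∧ A3) = min(a, b) on (0.35, 0.35) = 0.35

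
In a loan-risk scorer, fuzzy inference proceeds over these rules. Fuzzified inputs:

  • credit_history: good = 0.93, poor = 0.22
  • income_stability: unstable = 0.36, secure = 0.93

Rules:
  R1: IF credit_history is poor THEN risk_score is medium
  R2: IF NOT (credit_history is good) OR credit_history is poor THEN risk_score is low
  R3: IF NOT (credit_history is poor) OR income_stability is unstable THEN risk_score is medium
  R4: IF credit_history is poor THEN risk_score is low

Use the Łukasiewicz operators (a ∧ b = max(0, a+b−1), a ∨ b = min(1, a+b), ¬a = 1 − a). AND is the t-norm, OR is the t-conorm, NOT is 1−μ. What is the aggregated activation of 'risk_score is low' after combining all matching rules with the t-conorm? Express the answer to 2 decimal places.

0.51

R1: poor=0.22 → w = 0.22
R2: ¬good=1−0.93=0.07, poor=0.22; OR[min(1, a+b)] → w = 0.29
R3: ¬poor=1−0.22=0.78, unstable=0.36; OR[min(1, a+b)] → w = 1.00
R4: poor=0.22 → w = 0.22
Rules with consequent 'low': {R2, R4} → strengths 0.29, 0.22
Aggregate via t-conorm [min(1, a+b)]: 0.51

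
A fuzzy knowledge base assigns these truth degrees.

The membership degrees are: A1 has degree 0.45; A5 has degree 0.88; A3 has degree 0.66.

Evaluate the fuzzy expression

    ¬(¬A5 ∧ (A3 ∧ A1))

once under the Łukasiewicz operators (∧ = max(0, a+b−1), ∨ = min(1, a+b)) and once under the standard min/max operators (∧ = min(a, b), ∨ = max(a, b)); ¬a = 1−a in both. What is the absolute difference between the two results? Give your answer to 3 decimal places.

Under Łukasiewicz:
  ¬A5 = 1 − 0.88 = 0.12
  A3 ∧ A1 = max(0, a+b−1) on (0.66, 0.45) = 0.11
  ¬A5 ∧ (A3 ∧ A1) = max(0, a+b−1) on (0.12, 0.11) = 0.00
  ¬(¬A5 ∧ (A3 ∧ A1)) = 1 − 0.00 = 1.00
  → value = 1.0000
Under standard min/max:
  ¬A5 = 1 − 0.88 = 0.12
  A3 ∧ A1 = min(a, b) on (0.66, 0.45) = 0.45
  ¬A5 ∧ (A3 ∧ A1) = min(a, b) on (0.12, 0.45) = 0.12
  ¬(¬A5 ∧ (A3 ∧ A1)) = 1 − 0.12 = 0.88
  → value = 0.8800
|1.0000 − 0.8800| = 0.120

0.120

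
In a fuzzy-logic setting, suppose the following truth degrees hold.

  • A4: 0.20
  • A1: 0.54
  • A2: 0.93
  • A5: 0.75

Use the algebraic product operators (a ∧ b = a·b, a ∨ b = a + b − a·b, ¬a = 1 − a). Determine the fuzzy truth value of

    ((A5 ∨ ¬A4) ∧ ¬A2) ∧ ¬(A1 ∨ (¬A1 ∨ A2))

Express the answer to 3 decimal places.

¬A4 = 1 − 0.2000 = 0.8000
A5 ∨ ¬A4 = a + b − a·b on (0.7500, 0.8000) = 0.9500
¬A2 = 1 − 0.9300 = 0.0700
(A5 ∨ ¬A4) ∧ ¬A2 = a·b on (0.9500, 0.0700) = 0.0665
¬A1 = 1 − 0.5400 = 0.4600
¬A1 ∨ A2 = a + b − a·b on (0.4600, 0.9300) = 0.9622
A1 ∨ (¬A1 ∨ A2) = a + b − a·b on (0.5400, 0.9622) = 0.9826
¬(A1 ∨ (¬A1 ∨ A2)) = 1 − 0.9826 = 0.0174
((A5 ∨ ¬A4) ∧ ¬A2) ∧ ¬(A1 ∨ (¬A1 ∨ A2)) = a·b on (0.0665, 0.0174) = 0.0012

0.001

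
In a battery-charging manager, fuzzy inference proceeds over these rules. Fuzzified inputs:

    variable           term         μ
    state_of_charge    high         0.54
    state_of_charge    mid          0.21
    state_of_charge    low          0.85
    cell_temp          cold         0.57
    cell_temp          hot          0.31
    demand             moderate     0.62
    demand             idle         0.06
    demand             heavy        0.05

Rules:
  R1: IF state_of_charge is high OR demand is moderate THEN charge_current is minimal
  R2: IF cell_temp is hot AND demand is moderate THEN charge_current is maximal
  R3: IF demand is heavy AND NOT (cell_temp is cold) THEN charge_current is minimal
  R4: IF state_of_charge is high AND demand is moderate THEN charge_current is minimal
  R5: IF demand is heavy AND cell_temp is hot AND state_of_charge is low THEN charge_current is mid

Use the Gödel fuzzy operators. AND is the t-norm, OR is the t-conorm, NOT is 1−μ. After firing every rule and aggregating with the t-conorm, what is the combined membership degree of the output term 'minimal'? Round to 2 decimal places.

R1: high=0.54, moderate=0.62; OR[max(a, b)] → w = 0.62
R2: hot=0.31, moderate=0.62; AND[min(a, b)] → w = 0.31
R3: heavy=0.05, ¬cold=1−0.57=0.43; AND[min(a, b)] → w = 0.05
R4: high=0.54, moderate=0.62; AND[min(a, b)] → w = 0.54
R5: heavy=0.05, hot=0.31, low=0.85; AND[min(a, b)] → w = 0.05
Rules with consequent 'minimal': {R1, R3, R4} → strengths 0.62, 0.05, 0.54
Aggregate via t-conorm [max(a, b)]: 0.62

0.62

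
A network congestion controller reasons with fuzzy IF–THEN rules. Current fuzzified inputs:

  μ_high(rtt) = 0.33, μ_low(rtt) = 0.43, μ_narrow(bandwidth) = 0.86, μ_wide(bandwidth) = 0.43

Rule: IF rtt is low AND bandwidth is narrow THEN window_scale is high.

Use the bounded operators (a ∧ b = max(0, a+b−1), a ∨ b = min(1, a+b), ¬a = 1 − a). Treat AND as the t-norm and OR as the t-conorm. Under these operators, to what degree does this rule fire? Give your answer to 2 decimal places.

0.29

firing strength: low=0.43, narrow=0.86; AND[max(0, a+b−1)] → w = 0.29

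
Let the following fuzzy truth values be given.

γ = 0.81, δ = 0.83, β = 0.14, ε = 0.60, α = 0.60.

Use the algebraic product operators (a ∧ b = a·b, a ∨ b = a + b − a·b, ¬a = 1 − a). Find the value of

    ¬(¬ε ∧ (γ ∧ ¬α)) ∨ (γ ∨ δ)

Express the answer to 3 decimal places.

0.996

¬ε = 1 − 0.6000 = 0.4000
¬α = 1 − 0.6000 = 0.4000
γ ∧ ¬α = a·b on (0.8100, 0.4000) = 0.3240
¬ε ∧ (γ ∧ ¬α) = a·b on (0.4000, 0.3240) = 0.1296
¬(¬ε ∧ (γ ∧ ¬α)) = 1 − 0.1296 = 0.8704
γ ∨ δ = a + b − a·b on (0.8100, 0.8300) = 0.9677
¬(¬ε ∧ (γ ∧ ¬α)) ∨ (γ ∨ δ) = a + b − a·b on (0.8704, 0.9677) = 0.9958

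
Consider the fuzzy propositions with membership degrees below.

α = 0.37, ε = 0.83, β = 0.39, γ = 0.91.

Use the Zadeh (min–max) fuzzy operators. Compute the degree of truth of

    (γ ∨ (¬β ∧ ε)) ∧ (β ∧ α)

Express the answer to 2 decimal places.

0.37

¬β = 1 − 0.39 = 0.61
¬β ∧ ε = min(a, b) on (0.61, 0.83) = 0.61
γ ∨ (¬β ∧ ε) = max(a, b) on (0.91, 0.61) = 0.91
β ∧ α = min(a, b) on (0.39, 0.37) = 0.37
(γ ∨ (¬β ∧ ε)) ∧ (β ∧ α) = min(a, b) on (0.91, 0.37) = 0.37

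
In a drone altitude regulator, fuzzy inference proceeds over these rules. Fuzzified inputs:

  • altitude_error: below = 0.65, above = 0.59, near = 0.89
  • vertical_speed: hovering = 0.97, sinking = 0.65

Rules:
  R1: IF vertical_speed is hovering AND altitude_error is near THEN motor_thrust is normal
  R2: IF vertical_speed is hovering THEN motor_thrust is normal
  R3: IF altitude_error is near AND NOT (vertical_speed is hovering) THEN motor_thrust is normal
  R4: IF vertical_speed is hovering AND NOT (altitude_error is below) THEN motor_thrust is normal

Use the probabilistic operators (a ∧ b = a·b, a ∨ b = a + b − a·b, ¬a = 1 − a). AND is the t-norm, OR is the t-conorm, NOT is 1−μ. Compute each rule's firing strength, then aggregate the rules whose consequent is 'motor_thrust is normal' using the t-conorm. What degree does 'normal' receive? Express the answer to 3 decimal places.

0.997

R1: hovering=0.97, near=0.89; AND[a·b] → w = 0.8633
R2: hovering=0.97 → w = 0.9700
R3: near=0.89, ¬hovering=1−0.97=0.03; AND[a·b] → w = 0.0267
R4: hovering=0.97, ¬below=1−0.65=0.35; AND[a·b] → w = 0.3395
Rules with consequent 'normal': {R1, R2, R3, R4} → strengths 0.8633, 0.9700, 0.0267, 0.3395
Aggregate via t-conorm [a + b − a·b]: 0.9974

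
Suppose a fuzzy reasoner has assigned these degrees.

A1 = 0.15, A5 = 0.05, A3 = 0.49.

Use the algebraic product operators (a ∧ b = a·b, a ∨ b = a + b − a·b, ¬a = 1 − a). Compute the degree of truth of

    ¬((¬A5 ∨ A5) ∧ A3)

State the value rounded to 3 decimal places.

0.533

¬A5 = 1 − 0.0500 = 0.9500
¬A5 ∨ A5 = a + b − a·b on (0.9500, 0.0500) = 0.9525
(¬A5 ∨ A5) ∧ A3 = a·b on (0.9525, 0.4900) = 0.4667
¬((¬A5 ∨ A5) ∧ A3) = 1 − 0.4667 = 0.5333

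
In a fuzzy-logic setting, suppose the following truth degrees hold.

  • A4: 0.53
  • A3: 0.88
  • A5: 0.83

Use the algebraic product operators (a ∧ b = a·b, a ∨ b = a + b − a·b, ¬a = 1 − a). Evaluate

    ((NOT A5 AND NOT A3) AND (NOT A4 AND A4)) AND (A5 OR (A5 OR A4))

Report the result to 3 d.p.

NOT A5 = 1 − 0.8300 = 0.1700
NOT A3 = 1 − 0.8800 = 0.1200
NOT A5 AND NOT A3 = a·b on (0.1700, 0.1200) = 0.0204
NOT A4 = 1 − 0.5300 = 0.4700
NOT A4 AND A4 = a·b on (0.4700, 0.5300) = 0.2491
(NOT A5 AND NOT A3) AND (NOT A4 AND A4) = a·b on (0.0204, 0.2491) = 0.0051
A5 OR A4 = a + b − a·b on (0.8300, 0.5300) = 0.9201
A5 OR (A5 OR A4) = a + b − a·b on (0.8300, 0.9201) = 0.9864
((NOT A5 AND NOT A3) AND (NOT A4 AND A4)) AND (A5 OR (A5 OR A4)) = a·b on (0.0051, 0.9864) = 0.0050

0.005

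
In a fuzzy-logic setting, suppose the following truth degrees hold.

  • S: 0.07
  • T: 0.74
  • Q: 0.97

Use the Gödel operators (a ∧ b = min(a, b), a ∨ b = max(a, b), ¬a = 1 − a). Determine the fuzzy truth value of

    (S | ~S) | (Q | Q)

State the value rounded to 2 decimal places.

0.97

~S = 1 − 0.07 = 0.93
S | ~S = max(a, b) on (0.07, 0.93) = 0.93
Q | Q = max(a, b) on (0.97, 0.97) = 0.97
(S | ~S) | (Q | Q) = max(a, b) on (0.93, 0.97) = 0.97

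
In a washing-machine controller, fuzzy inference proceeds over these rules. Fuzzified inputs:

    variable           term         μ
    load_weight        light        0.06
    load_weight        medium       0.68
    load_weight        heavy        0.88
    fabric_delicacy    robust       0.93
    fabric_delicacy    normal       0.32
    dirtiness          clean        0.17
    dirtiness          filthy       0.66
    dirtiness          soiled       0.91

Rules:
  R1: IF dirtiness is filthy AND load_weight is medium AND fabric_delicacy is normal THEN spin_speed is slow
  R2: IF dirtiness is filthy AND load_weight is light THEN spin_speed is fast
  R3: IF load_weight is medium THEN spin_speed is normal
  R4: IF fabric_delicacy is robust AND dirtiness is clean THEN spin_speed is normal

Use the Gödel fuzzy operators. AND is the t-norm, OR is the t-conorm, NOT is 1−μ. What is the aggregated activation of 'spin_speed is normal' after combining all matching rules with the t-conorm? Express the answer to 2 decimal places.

R1: filthy=0.66, medium=0.68, normal=0.32; AND[min(a, b)] → w = 0.32
R2: filthy=0.66, light=0.06; AND[min(a, b)] → w = 0.06
R3: medium=0.68 → w = 0.68
R4: robust=0.93, clean=0.17; AND[min(a, b)] → w = 0.17
Rules with consequent 'normal': {R3, R4} → strengths 0.68, 0.17
Aggregate via t-conorm [max(a, b)]: 0.68

0.68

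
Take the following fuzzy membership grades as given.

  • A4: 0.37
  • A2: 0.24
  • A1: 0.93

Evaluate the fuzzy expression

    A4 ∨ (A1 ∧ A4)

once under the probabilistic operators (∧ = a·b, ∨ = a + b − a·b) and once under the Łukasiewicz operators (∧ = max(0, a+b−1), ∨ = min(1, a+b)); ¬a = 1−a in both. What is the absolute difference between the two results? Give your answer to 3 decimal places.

Under probabilistic:
  A1 ∧ A4 = a·b on (0.9300, 0.3700) = 0.3441
  A4 ∨ (A1 ∧ A4) = a + b − a·b on (0.3700, 0.3441) = 0.5868
  → value = 0.5868
Under Łukasiewicz:
  A1 ∧ A4 = max(0, a+b−1) on (0.93, 0.37) = 0.30
  A4 ∨ (A1 ∧ A4) = min(1, a+b) on (0.37, 0.30) = 0.67
  → value = 0.6700
|0.5868 − 0.6700| = 0.083

0.083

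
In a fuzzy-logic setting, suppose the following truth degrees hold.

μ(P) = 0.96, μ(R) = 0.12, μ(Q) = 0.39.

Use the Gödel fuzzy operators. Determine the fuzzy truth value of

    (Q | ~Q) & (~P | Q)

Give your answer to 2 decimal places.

0.39

~Q = 1 − 0.39 = 0.61
Q | ~Q = max(a, b) on (0.39, 0.61) = 0.61
~P = 1 − 0.96 = 0.04
~P | Q = max(a, b) on (0.04, 0.39) = 0.39
(Q | ~Q) & (~P | Q) = min(a, b) on (0.61, 0.39) = 0.39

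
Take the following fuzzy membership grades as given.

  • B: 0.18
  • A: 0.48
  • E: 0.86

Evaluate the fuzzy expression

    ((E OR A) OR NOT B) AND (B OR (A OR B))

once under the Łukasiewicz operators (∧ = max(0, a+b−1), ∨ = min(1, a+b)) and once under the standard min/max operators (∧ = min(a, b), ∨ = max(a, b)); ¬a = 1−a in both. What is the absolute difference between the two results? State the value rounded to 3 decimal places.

Under Łukasiewicz:
  E OR A = min(1, a+b) on (0.86, 0.48) = 1.00
  NOT B = 1 − 0.18 = 0.82
  (E OR A) OR NOT B = min(1, a+b) on (1.00, 0.82) = 1.00
  A OR B = min(1, a+b) on (0.48, 0.18) = 0.66
  B OR (A OR B) = min(1, a+b) on (0.18, 0.66) = 0.84
  ((E OR A) OR NOT B) AND (B OR (A OR B)) = max(0, a+b−1) on (1.00, 0.84) = 0.84
  → value = 0.8400
Under standard min/max:
  E OR A = max(a, b) on (0.86, 0.48) = 0.86
  NOT B = 1 − 0.18 = 0.82
  (E OR A) OR NOT B = max(a, b) on (0.86, 0.82) = 0.86
  A OR B = max(a, b) on (0.48, 0.18) = 0.48
  B OR (A OR B) = max(a, b) on (0.18, 0.48) = 0.48
  ((E OR A) OR NOT B) AND (B OR (A OR B)) = min(a, b) on (0.86, 0.48) = 0.48
  → value = 0.4800
|0.8400 − 0.4800| = 0.360

0.360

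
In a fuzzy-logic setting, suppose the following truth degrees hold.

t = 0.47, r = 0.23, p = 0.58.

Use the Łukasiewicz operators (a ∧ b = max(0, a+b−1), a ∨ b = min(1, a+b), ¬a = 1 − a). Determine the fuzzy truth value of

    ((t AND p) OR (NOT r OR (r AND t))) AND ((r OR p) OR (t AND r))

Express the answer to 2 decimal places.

0.63

t AND p = max(0, a+b−1) on (0.47, 0.58) = 0.05
NOT r = 1 − 0.23 = 0.77
r AND t = max(0, a+b−1) on (0.23, 0.47) = 0.00
NOT r OR (r AND t) = min(1, a+b) on (0.77, 0.00) = 0.77
(t AND p) OR (NOT r OR (r AND t)) = min(1, a+b) on (0.05, 0.77) = 0.82
r OR p = min(1, a+b) on (0.23, 0.58) = 0.81
t AND r = max(0, a+b−1) on (0.47, 0.23) = 0.00
(r OR p) OR (t AND r) = min(1, a+b) on (0.81, 0.00) = 0.81
((t AND p) OR (NOT r OR (r AND t))) AND ((r OR p) OR (t AND r)) = max(0, a+b−1) on (0.82, 0.81) = 0.63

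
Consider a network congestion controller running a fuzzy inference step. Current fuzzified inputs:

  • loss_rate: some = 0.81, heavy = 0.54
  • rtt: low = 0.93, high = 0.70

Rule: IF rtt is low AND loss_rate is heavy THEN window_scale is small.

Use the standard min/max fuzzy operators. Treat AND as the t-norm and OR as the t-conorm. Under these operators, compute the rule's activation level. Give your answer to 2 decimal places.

firing strength: low=0.93, heavy=0.54; AND[min(a, b)] → w = 0.54

0.54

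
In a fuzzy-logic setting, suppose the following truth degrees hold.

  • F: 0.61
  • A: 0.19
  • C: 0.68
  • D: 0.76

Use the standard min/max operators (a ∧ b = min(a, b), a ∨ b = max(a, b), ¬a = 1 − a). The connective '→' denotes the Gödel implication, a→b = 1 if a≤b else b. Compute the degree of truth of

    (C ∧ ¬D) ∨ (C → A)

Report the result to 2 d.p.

¬D = 1 − 0.76 = 0.24
C ∧ ¬D = min(a, b) on (0.68, 0.24) = 0.24
C → A  [Gödel: 1 if a≤b else b] with a=0.68, b=0.19 → 0.19
(C ∧ ¬D) ∨ (C → A) = max(a, b) on (0.24, 0.19) = 0.24

0.24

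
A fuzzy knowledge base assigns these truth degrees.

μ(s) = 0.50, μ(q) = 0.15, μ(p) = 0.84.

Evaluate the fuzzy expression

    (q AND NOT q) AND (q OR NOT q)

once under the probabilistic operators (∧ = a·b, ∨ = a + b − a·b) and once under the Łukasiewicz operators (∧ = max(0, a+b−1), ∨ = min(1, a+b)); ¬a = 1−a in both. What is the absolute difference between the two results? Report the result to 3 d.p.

Under probabilistic:
  NOT q = 1 − 0.1500 = 0.8500
  q AND NOT q = a·b on (0.1500, 0.8500) = 0.1275
  NOT q = 1 − 0.1500 = 0.8500
  q OR NOT q = a + b − a·b on (0.1500, 0.8500) = 0.8725
  (q AND NOT q) AND (q OR NOT q) = a·b on (0.1275, 0.8725) = 0.1112
  → value = 0.1112
Under Łukasiewicz:
  NOT q = 1 − 0.15 = 0.85
  q AND NOT q = max(0, a+b−1) on (0.15, 0.85) = 0.00
  NOT q = 1 − 0.15 = 0.85
  q OR NOT q = min(1, a+b) on (0.15, 0.85) = 1.00
  (q AND NOT q) AND (q OR NOT q) = max(0, a+b−1) on (0.00, 1.00) = 0.00
  → value = 0.0000
|0.1112 − 0.0000| = 0.111

0.111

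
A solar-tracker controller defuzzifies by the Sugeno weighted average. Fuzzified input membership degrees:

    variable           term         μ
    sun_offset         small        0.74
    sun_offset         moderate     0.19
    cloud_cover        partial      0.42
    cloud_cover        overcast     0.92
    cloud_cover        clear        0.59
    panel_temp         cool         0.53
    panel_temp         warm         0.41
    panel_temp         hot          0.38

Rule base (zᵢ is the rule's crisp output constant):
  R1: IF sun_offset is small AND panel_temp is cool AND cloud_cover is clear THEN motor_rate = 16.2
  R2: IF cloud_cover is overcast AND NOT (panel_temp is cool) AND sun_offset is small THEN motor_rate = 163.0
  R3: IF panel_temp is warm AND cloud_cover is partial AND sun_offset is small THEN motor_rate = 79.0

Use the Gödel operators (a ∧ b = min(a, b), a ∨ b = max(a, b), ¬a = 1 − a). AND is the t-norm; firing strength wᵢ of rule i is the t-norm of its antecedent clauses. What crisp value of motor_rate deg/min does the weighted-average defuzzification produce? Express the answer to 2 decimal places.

83.39

R1 (z=16.2): small=0.74, cool=0.53, clear=0.59; AND[min(a, b)] → w = 0.53
R2 (z=163.0): overcast=0.92, ¬cool=1−0.53=0.47, small=0.74; AND[min(a, b)] → w = 0.47
R3 (z=79.0): warm=0.41, partial=0.42, small=0.74; AND[min(a, b)] → w = 0.41
Weighted average = (0.53·16.2 + 0.47·163.0 + 0.41·79.0) / (0.53 + 0.47 + 0.41)
  = 117.5860 / 1.4100 = 83.39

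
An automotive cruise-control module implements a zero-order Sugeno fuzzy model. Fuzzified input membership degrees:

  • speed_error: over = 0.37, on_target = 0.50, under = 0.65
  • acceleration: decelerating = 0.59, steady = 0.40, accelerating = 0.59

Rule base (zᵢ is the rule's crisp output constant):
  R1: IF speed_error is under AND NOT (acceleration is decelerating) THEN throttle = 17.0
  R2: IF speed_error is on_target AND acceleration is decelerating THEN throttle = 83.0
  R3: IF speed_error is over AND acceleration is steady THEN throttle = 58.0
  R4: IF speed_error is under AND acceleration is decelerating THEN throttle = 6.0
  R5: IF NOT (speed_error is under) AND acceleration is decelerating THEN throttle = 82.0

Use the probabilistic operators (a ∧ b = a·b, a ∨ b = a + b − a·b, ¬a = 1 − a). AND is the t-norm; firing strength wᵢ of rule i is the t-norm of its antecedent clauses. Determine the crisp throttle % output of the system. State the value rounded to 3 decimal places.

R1 (z=17.0): under=0.65, ¬decelerating=1−0.59=0.41; AND[a·b] → w = 0.2665
R2 (z=83.0): on_target=0.50, decelerating=0.59; AND[a·b] → w = 0.2950
R3 (z=58.0): over=0.37, steady=0.40; AND[a·b] → w = 0.1480
R4 (z=6.0): under=0.65, decelerating=0.59; AND[a·b] → w = 0.3835
R5 (z=82.0): ¬under=1−0.65=0.35, decelerating=0.59; AND[a·b] → w = 0.2065
Weighted average = (0.2665·17.0 + 0.2950·83.0 + 0.1480·58.0 + 0.3835·6.0 + 0.2065·82.0) / (0.2665 + 0.2950 + 0.1480 + 0.3835 + 0.2065)
  = 56.8335 / 1.2995 = 43.735

43.735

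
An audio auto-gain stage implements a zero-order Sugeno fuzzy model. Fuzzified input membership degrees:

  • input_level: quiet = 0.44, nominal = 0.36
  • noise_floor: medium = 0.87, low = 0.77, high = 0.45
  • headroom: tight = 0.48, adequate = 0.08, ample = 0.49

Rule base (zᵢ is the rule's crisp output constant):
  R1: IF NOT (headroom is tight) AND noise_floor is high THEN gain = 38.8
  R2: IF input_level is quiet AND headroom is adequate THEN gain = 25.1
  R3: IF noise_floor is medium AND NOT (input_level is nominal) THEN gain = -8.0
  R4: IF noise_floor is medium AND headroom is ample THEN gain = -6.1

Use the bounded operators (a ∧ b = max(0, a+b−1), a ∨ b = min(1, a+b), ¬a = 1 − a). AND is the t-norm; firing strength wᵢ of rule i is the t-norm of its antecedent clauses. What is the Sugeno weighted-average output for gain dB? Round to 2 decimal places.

-7.21

R1 (z=38.8): ¬tight=1−0.48=0.52, high=0.45; AND[max(0, a+b−1)] → w = 0.00
R2 (z=25.1): quiet=0.44, adequate=0.08; AND[max(0, a+b−1)] → w = 0.00
R3 (z=-8.0): medium=0.87, ¬nominal=1−0.36=0.64; AND[max(0, a+b−1)] → w = 0.51
R4 (z=-6.1): medium=0.87, ample=0.49; AND[max(0, a+b−1)] → w = 0.36
Weighted average = (0.00·38.8 + 0.00·25.1 + 0.51·-8.0 + 0.36·-6.1) / (0.00 + 0.00 + 0.51 + 0.36)
  = -6.2760 / 0.8700 = -7.21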